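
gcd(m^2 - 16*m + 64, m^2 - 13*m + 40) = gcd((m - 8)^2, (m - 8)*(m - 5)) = m - 8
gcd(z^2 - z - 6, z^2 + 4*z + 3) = 1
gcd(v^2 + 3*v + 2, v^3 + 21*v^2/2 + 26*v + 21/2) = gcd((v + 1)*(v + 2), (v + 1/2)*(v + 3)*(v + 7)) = 1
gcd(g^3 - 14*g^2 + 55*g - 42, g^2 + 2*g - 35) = 1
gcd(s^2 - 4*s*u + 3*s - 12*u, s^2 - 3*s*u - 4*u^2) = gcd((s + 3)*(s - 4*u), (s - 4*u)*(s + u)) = s - 4*u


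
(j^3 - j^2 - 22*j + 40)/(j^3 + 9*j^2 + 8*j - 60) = (j - 4)/(j + 6)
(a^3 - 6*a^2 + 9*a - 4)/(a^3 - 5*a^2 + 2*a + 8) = (a^2 - 2*a + 1)/(a^2 - a - 2)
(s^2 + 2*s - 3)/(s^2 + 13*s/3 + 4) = 3*(s - 1)/(3*s + 4)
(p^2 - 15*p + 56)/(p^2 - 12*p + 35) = (p - 8)/(p - 5)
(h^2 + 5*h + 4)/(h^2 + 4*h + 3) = (h + 4)/(h + 3)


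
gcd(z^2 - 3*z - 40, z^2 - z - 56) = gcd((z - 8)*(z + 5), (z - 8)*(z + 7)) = z - 8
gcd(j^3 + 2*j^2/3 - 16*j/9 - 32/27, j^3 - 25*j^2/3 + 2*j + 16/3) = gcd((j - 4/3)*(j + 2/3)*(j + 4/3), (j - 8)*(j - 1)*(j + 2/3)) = j + 2/3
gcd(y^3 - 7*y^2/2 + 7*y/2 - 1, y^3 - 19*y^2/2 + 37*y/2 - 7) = y^2 - 5*y/2 + 1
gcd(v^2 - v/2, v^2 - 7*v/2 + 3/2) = v - 1/2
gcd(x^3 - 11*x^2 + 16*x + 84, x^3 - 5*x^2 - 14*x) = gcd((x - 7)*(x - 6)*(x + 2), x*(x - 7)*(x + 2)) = x^2 - 5*x - 14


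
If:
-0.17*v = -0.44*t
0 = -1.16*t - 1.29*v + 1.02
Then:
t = 0.23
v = 0.59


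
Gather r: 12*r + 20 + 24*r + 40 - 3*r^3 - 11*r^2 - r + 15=-3*r^3 - 11*r^2 + 35*r + 75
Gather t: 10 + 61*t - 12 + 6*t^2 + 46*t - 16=6*t^2 + 107*t - 18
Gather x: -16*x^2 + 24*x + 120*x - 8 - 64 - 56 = -16*x^2 + 144*x - 128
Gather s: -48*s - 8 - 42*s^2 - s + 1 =-42*s^2 - 49*s - 7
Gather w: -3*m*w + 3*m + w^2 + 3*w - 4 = 3*m + w^2 + w*(3 - 3*m) - 4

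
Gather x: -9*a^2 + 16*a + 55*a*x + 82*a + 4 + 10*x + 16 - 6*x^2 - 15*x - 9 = -9*a^2 + 98*a - 6*x^2 + x*(55*a - 5) + 11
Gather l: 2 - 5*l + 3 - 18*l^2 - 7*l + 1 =-18*l^2 - 12*l + 6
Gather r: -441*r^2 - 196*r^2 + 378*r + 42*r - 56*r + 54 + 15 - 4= -637*r^2 + 364*r + 65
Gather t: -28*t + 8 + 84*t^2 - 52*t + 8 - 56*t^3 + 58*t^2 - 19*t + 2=-56*t^3 + 142*t^2 - 99*t + 18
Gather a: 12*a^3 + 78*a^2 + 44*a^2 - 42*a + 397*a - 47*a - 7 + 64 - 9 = 12*a^3 + 122*a^2 + 308*a + 48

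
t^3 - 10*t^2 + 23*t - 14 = (t - 7)*(t - 2)*(t - 1)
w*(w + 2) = w^2 + 2*w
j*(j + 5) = j^2 + 5*j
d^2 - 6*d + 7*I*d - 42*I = (d - 6)*(d + 7*I)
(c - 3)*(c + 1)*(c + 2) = c^3 - 7*c - 6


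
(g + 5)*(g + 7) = g^2 + 12*g + 35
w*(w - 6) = w^2 - 6*w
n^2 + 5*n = n*(n + 5)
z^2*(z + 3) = z^3 + 3*z^2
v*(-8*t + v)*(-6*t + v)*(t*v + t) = 48*t^3*v^2 + 48*t^3*v - 14*t^2*v^3 - 14*t^2*v^2 + t*v^4 + t*v^3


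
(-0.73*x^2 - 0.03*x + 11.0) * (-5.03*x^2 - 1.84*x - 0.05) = 3.6719*x^4 + 1.4941*x^3 - 55.2383*x^2 - 20.2385*x - 0.55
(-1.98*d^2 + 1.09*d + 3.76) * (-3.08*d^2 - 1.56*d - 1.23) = 6.0984*d^4 - 0.2684*d^3 - 10.8458*d^2 - 7.2063*d - 4.6248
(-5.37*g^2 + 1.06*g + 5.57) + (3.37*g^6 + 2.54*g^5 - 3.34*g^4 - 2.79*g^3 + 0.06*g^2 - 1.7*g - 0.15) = 3.37*g^6 + 2.54*g^5 - 3.34*g^4 - 2.79*g^3 - 5.31*g^2 - 0.64*g + 5.42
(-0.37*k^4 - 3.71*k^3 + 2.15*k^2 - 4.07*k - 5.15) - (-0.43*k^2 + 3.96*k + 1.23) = -0.37*k^4 - 3.71*k^3 + 2.58*k^2 - 8.03*k - 6.38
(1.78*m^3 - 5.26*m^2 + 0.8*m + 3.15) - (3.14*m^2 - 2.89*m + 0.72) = 1.78*m^3 - 8.4*m^2 + 3.69*m + 2.43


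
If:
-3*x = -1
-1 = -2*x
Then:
No Solution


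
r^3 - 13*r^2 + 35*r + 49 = (r - 7)^2*(r + 1)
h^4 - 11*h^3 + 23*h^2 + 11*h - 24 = (h - 8)*(h - 3)*(h - 1)*(h + 1)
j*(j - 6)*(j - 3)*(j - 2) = j^4 - 11*j^3 + 36*j^2 - 36*j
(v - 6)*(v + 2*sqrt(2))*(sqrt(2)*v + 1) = sqrt(2)*v^3 - 6*sqrt(2)*v^2 + 5*v^2 - 30*v + 2*sqrt(2)*v - 12*sqrt(2)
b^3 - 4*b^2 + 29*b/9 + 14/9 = (b - 7/3)*(b - 2)*(b + 1/3)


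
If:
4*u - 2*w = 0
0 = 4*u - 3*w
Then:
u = 0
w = 0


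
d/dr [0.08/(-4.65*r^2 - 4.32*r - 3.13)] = (0.744*r + 0.3456)/(4.65*r^2 + 4.32*r + 3.13)^2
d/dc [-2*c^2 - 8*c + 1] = -4*c - 8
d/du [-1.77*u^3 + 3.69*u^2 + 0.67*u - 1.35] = -5.31*u^2 + 7.38*u + 0.67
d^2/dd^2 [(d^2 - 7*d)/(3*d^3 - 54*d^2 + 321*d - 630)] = 2*(d^3 - 90*d + 330)/(3*(d^6 - 33*d^5 + 453*d^4 - 3311*d^3 + 13590*d^2 - 29700*d + 27000))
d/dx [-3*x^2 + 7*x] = 7 - 6*x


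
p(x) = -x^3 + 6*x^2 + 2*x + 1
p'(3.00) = 11.00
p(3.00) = 34.00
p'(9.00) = -133.00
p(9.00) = -224.00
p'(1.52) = 13.31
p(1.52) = 14.39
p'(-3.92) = -91.14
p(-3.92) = 145.59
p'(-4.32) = -105.83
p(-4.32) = 184.96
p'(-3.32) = -70.91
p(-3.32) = 97.09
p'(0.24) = 4.71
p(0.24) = 1.81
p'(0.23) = 4.60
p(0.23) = 1.77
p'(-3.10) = -64.03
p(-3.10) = 82.25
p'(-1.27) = -18.08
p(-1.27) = 10.19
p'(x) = -3*x^2 + 12*x + 2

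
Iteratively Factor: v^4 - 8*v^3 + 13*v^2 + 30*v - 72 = (v - 3)*(v^3 - 5*v^2 - 2*v + 24) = (v - 3)*(v + 2)*(v^2 - 7*v + 12) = (v - 4)*(v - 3)*(v + 2)*(v - 3)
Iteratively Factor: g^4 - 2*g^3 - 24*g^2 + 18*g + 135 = (g - 3)*(g^3 + g^2 - 21*g - 45) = (g - 3)*(g + 3)*(g^2 - 2*g - 15) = (g - 5)*(g - 3)*(g + 3)*(g + 3)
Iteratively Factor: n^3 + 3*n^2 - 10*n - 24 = (n + 4)*(n^2 - n - 6) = (n - 3)*(n + 4)*(n + 2)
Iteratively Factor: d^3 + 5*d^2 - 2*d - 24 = (d + 3)*(d^2 + 2*d - 8) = (d + 3)*(d + 4)*(d - 2)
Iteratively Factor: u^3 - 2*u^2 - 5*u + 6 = (u - 3)*(u^2 + u - 2) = (u - 3)*(u - 1)*(u + 2)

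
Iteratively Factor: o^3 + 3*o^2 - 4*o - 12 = (o + 2)*(o^2 + o - 6) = (o - 2)*(o + 2)*(o + 3)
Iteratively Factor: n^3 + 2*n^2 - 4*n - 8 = (n + 2)*(n^2 - 4) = (n + 2)^2*(n - 2)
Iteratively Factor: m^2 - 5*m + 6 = (m - 3)*(m - 2)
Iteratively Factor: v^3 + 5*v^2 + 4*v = (v + 4)*(v^2 + v) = (v + 1)*(v + 4)*(v)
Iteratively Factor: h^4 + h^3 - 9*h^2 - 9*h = (h - 3)*(h^3 + 4*h^2 + 3*h) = h*(h - 3)*(h^2 + 4*h + 3) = h*(h - 3)*(h + 1)*(h + 3)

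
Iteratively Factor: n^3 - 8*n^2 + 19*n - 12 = (n - 1)*(n^2 - 7*n + 12) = (n - 3)*(n - 1)*(n - 4)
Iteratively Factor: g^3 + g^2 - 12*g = (g)*(g^2 + g - 12) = g*(g + 4)*(g - 3)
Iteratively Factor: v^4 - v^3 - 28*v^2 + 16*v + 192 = (v - 4)*(v^3 + 3*v^2 - 16*v - 48) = (v - 4)*(v + 4)*(v^2 - v - 12) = (v - 4)*(v + 3)*(v + 4)*(v - 4)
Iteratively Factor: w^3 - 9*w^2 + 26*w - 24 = (w - 3)*(w^2 - 6*w + 8) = (w - 4)*(w - 3)*(w - 2)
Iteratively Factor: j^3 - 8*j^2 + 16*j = (j - 4)*(j^2 - 4*j) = (j - 4)^2*(j)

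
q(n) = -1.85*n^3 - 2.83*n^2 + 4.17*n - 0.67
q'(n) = -5.55*n^2 - 5.66*n + 4.17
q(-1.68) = -6.89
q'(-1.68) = -1.99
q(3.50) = -100.06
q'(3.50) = -83.63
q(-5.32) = 175.60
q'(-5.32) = -122.80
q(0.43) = 0.45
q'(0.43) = 0.71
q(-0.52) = -3.34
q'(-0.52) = 5.61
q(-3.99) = 55.15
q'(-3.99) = -61.60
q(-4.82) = 120.65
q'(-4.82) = -97.49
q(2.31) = -28.94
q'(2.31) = -38.52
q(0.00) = -0.67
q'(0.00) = 4.17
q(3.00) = -63.58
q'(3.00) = -62.76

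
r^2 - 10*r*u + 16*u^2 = (r - 8*u)*(r - 2*u)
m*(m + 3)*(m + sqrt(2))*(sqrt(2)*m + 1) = sqrt(2)*m^4 + 3*m^3 + 3*sqrt(2)*m^3 + sqrt(2)*m^2 + 9*m^2 + 3*sqrt(2)*m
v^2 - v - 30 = (v - 6)*(v + 5)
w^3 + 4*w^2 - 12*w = w*(w - 2)*(w + 6)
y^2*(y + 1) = y^3 + y^2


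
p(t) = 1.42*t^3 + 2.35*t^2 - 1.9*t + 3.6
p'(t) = 4.26*t^2 + 4.7*t - 1.9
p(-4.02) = -43.04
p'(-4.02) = 48.05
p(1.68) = 13.77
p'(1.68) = 18.02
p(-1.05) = 6.54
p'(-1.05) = -2.14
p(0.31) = 3.28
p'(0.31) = -0.03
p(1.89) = 17.99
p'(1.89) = 22.20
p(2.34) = 30.22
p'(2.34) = 32.42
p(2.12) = 23.66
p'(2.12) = 27.21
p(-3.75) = -31.11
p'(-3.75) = 40.38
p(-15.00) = -4231.65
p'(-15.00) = 886.10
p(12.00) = 2772.96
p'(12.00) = 667.94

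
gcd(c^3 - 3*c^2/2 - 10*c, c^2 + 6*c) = c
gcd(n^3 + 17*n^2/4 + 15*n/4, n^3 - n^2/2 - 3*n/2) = n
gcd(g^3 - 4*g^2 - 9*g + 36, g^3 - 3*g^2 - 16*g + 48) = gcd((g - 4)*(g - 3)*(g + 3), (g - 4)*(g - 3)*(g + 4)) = g^2 - 7*g + 12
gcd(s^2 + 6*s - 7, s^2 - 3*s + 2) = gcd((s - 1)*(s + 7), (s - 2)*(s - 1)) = s - 1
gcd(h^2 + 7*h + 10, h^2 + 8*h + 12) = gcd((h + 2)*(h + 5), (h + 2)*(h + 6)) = h + 2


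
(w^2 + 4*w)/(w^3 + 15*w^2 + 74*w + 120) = w/(w^2 + 11*w + 30)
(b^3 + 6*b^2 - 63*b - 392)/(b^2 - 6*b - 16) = (b^2 + 14*b + 49)/(b + 2)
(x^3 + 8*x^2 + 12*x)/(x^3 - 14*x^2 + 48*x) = (x^2 + 8*x + 12)/(x^2 - 14*x + 48)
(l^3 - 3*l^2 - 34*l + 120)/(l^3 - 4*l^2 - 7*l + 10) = (l^2 + 2*l - 24)/(l^2 + l - 2)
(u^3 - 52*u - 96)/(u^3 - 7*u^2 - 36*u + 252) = (u^2 - 6*u - 16)/(u^2 - 13*u + 42)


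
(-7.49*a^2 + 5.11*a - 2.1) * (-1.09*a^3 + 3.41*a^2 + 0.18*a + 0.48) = 8.1641*a^5 - 31.1108*a^4 + 18.3659*a^3 - 9.8364*a^2 + 2.0748*a - 1.008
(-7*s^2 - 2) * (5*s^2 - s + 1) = -35*s^4 + 7*s^3 - 17*s^2 + 2*s - 2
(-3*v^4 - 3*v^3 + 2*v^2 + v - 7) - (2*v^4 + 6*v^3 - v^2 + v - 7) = -5*v^4 - 9*v^3 + 3*v^2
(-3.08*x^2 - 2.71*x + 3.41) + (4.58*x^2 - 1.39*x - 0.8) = 1.5*x^2 - 4.1*x + 2.61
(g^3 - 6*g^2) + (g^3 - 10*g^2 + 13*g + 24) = 2*g^3 - 16*g^2 + 13*g + 24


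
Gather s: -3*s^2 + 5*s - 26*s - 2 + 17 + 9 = -3*s^2 - 21*s + 24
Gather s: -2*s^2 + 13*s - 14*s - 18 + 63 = -2*s^2 - s + 45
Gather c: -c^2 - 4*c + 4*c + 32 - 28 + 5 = 9 - c^2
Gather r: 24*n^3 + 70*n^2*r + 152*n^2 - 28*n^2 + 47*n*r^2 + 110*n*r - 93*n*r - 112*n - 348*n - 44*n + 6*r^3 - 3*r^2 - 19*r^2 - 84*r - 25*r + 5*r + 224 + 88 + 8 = 24*n^3 + 124*n^2 - 504*n + 6*r^3 + r^2*(47*n - 22) + r*(70*n^2 + 17*n - 104) + 320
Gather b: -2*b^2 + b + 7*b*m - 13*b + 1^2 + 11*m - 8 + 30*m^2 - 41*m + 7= -2*b^2 + b*(7*m - 12) + 30*m^2 - 30*m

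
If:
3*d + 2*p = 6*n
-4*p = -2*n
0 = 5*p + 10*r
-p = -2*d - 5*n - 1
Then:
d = -10/47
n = -6/47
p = -3/47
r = 3/94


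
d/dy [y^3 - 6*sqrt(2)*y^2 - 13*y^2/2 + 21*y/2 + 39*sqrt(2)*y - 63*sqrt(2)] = 3*y^2 - 12*sqrt(2)*y - 13*y + 21/2 + 39*sqrt(2)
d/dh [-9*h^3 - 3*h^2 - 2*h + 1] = -27*h^2 - 6*h - 2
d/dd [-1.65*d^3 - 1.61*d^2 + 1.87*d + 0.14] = -4.95*d^2 - 3.22*d + 1.87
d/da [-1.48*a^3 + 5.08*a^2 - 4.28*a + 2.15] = -4.44*a^2 + 10.16*a - 4.28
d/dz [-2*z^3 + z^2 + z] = -6*z^2 + 2*z + 1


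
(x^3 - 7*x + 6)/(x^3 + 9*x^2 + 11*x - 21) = (x - 2)/(x + 7)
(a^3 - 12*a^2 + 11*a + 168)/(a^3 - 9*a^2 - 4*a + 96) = (a - 7)/(a - 4)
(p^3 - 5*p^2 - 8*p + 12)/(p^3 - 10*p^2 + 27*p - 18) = (p + 2)/(p - 3)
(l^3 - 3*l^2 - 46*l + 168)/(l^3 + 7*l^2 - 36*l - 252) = (l - 4)/(l + 6)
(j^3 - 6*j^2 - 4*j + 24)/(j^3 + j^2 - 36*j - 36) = (j^2 - 4)/(j^2 + 7*j + 6)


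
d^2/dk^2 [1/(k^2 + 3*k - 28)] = 2*(-k^2 - 3*k + (2*k + 3)^2 + 28)/(k^2 + 3*k - 28)^3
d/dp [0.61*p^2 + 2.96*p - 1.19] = 1.22*p + 2.96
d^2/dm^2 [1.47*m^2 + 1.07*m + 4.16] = 2.94000000000000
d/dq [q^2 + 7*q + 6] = 2*q + 7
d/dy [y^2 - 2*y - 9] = 2*y - 2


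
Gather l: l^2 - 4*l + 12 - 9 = l^2 - 4*l + 3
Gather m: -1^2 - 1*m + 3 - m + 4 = 6 - 2*m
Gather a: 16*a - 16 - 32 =16*a - 48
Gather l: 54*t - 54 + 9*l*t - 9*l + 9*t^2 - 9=l*(9*t - 9) + 9*t^2 + 54*t - 63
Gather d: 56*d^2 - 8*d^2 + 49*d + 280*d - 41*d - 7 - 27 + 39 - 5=48*d^2 + 288*d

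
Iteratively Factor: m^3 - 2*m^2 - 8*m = (m - 4)*(m^2 + 2*m) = (m - 4)*(m + 2)*(m)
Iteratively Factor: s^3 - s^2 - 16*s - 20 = (s + 2)*(s^2 - 3*s - 10) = (s - 5)*(s + 2)*(s + 2)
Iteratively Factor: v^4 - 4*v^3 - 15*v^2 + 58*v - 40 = (v - 2)*(v^3 - 2*v^2 - 19*v + 20) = (v - 5)*(v - 2)*(v^2 + 3*v - 4) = (v - 5)*(v - 2)*(v - 1)*(v + 4)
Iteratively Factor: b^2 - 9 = (b - 3)*(b + 3)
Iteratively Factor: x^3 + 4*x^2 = (x)*(x^2 + 4*x) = x^2*(x + 4)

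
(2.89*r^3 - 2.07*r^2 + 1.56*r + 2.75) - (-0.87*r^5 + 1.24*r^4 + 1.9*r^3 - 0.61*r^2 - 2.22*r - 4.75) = 0.87*r^5 - 1.24*r^4 + 0.99*r^3 - 1.46*r^2 + 3.78*r + 7.5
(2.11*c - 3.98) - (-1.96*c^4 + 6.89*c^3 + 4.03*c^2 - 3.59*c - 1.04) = 1.96*c^4 - 6.89*c^3 - 4.03*c^2 + 5.7*c - 2.94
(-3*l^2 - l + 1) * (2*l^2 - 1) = -6*l^4 - 2*l^3 + 5*l^2 + l - 1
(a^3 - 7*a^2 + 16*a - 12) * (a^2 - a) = a^5 - 8*a^4 + 23*a^3 - 28*a^2 + 12*a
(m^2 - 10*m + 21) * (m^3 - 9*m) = m^5 - 10*m^4 + 12*m^3 + 90*m^2 - 189*m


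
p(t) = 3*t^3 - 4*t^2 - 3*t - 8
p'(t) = 9*t^2 - 8*t - 3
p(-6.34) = -914.28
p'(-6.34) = 409.48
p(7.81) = 1153.72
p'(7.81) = 483.48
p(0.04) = -8.13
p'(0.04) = -3.31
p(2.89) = 22.33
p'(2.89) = 49.05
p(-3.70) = -203.62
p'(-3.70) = 149.81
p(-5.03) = -475.90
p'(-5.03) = 264.95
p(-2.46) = -69.49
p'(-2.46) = 71.14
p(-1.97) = -40.55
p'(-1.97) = 47.69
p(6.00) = 478.00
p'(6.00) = 273.00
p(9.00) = 1828.00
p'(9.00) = 654.00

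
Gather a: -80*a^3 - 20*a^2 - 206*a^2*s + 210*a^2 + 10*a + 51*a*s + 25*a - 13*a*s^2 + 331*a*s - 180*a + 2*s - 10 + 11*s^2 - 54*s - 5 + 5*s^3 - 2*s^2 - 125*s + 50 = -80*a^3 + a^2*(190 - 206*s) + a*(-13*s^2 + 382*s - 145) + 5*s^3 + 9*s^2 - 177*s + 35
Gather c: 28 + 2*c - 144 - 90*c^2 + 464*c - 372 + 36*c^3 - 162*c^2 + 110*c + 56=36*c^3 - 252*c^2 + 576*c - 432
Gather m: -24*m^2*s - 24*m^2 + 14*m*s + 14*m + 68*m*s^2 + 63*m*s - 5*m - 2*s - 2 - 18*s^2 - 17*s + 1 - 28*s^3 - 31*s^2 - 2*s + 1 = m^2*(-24*s - 24) + m*(68*s^2 + 77*s + 9) - 28*s^3 - 49*s^2 - 21*s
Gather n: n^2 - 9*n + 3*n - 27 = n^2 - 6*n - 27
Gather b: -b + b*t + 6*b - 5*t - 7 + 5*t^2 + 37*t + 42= b*(t + 5) + 5*t^2 + 32*t + 35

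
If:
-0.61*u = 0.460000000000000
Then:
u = -0.75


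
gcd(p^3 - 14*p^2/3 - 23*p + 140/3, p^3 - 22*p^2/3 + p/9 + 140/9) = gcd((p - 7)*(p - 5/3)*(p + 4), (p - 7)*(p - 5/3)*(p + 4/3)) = p^2 - 26*p/3 + 35/3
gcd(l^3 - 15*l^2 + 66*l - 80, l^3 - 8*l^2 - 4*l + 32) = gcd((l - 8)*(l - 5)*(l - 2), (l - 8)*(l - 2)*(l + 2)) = l^2 - 10*l + 16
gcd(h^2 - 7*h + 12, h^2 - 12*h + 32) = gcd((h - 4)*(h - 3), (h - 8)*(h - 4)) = h - 4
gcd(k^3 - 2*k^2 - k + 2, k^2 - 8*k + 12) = k - 2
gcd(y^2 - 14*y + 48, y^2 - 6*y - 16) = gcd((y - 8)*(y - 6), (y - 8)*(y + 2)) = y - 8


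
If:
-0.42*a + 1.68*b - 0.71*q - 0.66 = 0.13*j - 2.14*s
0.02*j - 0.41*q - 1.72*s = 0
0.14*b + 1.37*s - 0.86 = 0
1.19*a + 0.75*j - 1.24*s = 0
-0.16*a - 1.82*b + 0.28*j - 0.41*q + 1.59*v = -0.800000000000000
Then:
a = 1.87967060307006*v + 7.38963859024178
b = 0.251913190071482*v - 1.02037985299561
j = -3.02497237370465*v - 10.5146373247602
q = -0.0395647977039249*v - 3.5837787632184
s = 0.73200962001415 - 0.0257429537299325*v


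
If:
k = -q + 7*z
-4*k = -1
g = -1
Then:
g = -1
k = 1/4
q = 7*z - 1/4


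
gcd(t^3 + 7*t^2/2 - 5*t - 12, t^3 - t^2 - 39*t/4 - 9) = t + 3/2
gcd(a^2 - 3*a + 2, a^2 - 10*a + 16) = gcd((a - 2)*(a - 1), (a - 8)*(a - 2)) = a - 2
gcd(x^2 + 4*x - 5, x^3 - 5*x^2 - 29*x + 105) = x + 5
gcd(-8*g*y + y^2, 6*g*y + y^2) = y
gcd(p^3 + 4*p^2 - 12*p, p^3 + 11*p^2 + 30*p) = p^2 + 6*p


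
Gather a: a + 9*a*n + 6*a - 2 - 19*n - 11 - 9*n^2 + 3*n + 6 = a*(9*n + 7) - 9*n^2 - 16*n - 7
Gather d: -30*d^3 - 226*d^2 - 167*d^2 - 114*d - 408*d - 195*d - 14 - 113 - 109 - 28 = -30*d^3 - 393*d^2 - 717*d - 264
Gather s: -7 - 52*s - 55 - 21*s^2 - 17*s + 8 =-21*s^2 - 69*s - 54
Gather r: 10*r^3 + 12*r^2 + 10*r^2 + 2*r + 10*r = 10*r^3 + 22*r^2 + 12*r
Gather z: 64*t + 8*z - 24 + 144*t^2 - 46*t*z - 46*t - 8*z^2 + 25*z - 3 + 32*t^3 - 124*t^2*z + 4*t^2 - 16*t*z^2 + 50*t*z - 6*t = 32*t^3 + 148*t^2 + 12*t + z^2*(-16*t - 8) + z*(-124*t^2 + 4*t + 33) - 27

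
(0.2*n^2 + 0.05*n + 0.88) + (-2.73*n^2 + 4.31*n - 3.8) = -2.53*n^2 + 4.36*n - 2.92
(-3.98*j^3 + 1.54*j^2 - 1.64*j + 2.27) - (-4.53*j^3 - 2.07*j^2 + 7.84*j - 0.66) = 0.55*j^3 + 3.61*j^2 - 9.48*j + 2.93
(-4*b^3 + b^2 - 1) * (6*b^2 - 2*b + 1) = -24*b^5 + 14*b^4 - 6*b^3 - 5*b^2 + 2*b - 1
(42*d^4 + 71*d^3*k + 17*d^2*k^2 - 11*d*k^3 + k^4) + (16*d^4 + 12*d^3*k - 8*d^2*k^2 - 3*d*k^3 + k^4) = 58*d^4 + 83*d^3*k + 9*d^2*k^2 - 14*d*k^3 + 2*k^4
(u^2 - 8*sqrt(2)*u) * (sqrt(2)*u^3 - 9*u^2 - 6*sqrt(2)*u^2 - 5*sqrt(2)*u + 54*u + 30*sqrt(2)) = sqrt(2)*u^5 - 25*u^4 - 6*sqrt(2)*u^4 + 67*sqrt(2)*u^3 + 150*u^3 - 402*sqrt(2)*u^2 + 80*u^2 - 480*u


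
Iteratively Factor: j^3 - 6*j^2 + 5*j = (j)*(j^2 - 6*j + 5) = j*(j - 1)*(j - 5)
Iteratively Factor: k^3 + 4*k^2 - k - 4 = (k + 4)*(k^2 - 1) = (k - 1)*(k + 4)*(k + 1)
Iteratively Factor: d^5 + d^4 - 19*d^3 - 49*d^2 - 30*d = (d + 3)*(d^4 - 2*d^3 - 13*d^2 - 10*d) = (d + 1)*(d + 3)*(d^3 - 3*d^2 - 10*d) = d*(d + 1)*(d + 3)*(d^2 - 3*d - 10) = d*(d - 5)*(d + 1)*(d + 3)*(d + 2)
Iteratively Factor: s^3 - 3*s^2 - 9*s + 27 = (s - 3)*(s^2 - 9) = (s - 3)*(s + 3)*(s - 3)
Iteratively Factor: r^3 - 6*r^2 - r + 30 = (r - 3)*(r^2 - 3*r - 10) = (r - 3)*(r + 2)*(r - 5)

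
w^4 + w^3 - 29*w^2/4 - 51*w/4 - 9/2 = (w - 3)*(w + 1/2)*(w + 3/2)*(w + 2)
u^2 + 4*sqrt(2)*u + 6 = (u + sqrt(2))*(u + 3*sqrt(2))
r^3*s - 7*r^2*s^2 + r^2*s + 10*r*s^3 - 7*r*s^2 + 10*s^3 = (r - 5*s)*(r - 2*s)*(r*s + s)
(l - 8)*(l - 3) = l^2 - 11*l + 24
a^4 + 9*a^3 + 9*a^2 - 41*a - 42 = (a - 2)*(a + 1)*(a + 3)*(a + 7)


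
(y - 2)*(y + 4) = y^2 + 2*y - 8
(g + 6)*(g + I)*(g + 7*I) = g^3 + 6*g^2 + 8*I*g^2 - 7*g + 48*I*g - 42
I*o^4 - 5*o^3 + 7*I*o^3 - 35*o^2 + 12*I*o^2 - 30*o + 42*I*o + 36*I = (o + 6)*(o - I)*(o + 6*I)*(I*o + I)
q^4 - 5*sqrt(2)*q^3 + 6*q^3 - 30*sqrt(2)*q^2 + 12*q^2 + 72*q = q*(q + 6)*(q - 3*sqrt(2))*(q - 2*sqrt(2))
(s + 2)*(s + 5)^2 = s^3 + 12*s^2 + 45*s + 50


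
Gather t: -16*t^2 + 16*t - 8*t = -16*t^2 + 8*t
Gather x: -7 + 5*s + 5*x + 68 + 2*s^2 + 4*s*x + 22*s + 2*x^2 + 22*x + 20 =2*s^2 + 27*s + 2*x^2 + x*(4*s + 27) + 81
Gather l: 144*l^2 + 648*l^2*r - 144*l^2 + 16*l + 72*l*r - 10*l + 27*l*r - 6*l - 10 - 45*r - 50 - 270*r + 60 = 648*l^2*r + 99*l*r - 315*r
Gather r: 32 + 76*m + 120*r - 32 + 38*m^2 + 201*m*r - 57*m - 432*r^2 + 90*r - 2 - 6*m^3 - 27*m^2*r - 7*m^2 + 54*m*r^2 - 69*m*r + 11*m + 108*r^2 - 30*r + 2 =-6*m^3 + 31*m^2 + 30*m + r^2*(54*m - 324) + r*(-27*m^2 + 132*m + 180)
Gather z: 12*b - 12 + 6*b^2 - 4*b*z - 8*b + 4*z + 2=6*b^2 + 4*b + z*(4 - 4*b) - 10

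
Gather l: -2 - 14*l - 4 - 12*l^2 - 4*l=-12*l^2 - 18*l - 6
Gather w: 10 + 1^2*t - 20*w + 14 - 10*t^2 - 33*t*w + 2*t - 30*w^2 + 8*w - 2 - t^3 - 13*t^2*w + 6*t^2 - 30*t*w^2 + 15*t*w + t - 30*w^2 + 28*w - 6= -t^3 - 4*t^2 + 4*t + w^2*(-30*t - 60) + w*(-13*t^2 - 18*t + 16) + 16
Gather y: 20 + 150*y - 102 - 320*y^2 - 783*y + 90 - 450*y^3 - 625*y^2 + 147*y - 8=-450*y^3 - 945*y^2 - 486*y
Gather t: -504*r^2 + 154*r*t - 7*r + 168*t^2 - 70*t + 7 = -504*r^2 - 7*r + 168*t^2 + t*(154*r - 70) + 7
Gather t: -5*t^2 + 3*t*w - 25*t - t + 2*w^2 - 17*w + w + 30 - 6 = -5*t^2 + t*(3*w - 26) + 2*w^2 - 16*w + 24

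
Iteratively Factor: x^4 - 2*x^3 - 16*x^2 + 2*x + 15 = (x - 5)*(x^3 + 3*x^2 - x - 3) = (x - 5)*(x + 3)*(x^2 - 1) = (x - 5)*(x - 1)*(x + 3)*(x + 1)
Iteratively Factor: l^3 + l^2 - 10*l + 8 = (l - 2)*(l^2 + 3*l - 4) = (l - 2)*(l + 4)*(l - 1)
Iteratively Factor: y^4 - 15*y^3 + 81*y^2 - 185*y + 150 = (y - 2)*(y^3 - 13*y^2 + 55*y - 75) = (y - 5)*(y - 2)*(y^2 - 8*y + 15) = (y - 5)*(y - 3)*(y - 2)*(y - 5)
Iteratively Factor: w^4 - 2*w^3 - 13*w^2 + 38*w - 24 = (w - 1)*(w^3 - w^2 - 14*w + 24) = (w - 3)*(w - 1)*(w^2 + 2*w - 8) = (w - 3)*(w - 1)*(w + 4)*(w - 2)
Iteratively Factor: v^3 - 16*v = (v - 4)*(v^2 + 4*v) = v*(v - 4)*(v + 4)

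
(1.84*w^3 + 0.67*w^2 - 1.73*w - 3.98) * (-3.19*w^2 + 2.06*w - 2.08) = -5.8696*w^5 + 1.6531*w^4 + 3.0717*w^3 + 7.7388*w^2 - 4.6004*w + 8.2784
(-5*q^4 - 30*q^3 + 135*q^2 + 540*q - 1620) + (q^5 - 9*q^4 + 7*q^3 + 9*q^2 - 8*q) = q^5 - 14*q^4 - 23*q^3 + 144*q^2 + 532*q - 1620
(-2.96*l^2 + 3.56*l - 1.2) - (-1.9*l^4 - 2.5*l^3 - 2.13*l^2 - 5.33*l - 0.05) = 1.9*l^4 + 2.5*l^3 - 0.83*l^2 + 8.89*l - 1.15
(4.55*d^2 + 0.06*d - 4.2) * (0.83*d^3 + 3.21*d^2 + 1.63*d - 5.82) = 3.7765*d^5 + 14.6553*d^4 + 4.1231*d^3 - 39.8652*d^2 - 7.1952*d + 24.444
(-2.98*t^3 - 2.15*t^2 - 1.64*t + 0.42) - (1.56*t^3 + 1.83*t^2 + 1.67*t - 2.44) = -4.54*t^3 - 3.98*t^2 - 3.31*t + 2.86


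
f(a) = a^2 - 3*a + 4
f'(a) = 2*a - 3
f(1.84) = 1.87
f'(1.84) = 0.68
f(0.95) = 2.05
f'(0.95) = -1.10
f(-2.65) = 18.97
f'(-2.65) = -8.30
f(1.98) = 1.98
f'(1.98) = 0.96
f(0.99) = 2.01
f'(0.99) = -1.02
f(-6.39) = 64.00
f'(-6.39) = -15.78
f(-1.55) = 11.05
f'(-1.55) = -6.10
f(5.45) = 17.35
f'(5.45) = 7.90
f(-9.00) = 112.00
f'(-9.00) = -21.00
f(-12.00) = 184.00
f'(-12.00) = -27.00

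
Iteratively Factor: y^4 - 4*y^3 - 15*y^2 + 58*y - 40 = (y - 2)*(y^3 - 2*y^2 - 19*y + 20) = (y - 5)*(y - 2)*(y^2 + 3*y - 4) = (y - 5)*(y - 2)*(y + 4)*(y - 1)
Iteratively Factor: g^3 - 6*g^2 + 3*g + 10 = (g + 1)*(g^2 - 7*g + 10) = (g - 2)*(g + 1)*(g - 5)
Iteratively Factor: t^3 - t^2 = (t - 1)*(t^2) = t*(t - 1)*(t)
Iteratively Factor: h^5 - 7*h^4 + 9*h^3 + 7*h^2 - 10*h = (h - 5)*(h^4 - 2*h^3 - h^2 + 2*h) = (h - 5)*(h - 1)*(h^3 - h^2 - 2*h) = h*(h - 5)*(h - 1)*(h^2 - h - 2) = h*(h - 5)*(h - 1)*(h + 1)*(h - 2)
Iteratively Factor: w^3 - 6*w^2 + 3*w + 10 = (w - 5)*(w^2 - w - 2) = (w - 5)*(w + 1)*(w - 2)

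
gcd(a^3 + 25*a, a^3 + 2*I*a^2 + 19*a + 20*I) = a + 5*I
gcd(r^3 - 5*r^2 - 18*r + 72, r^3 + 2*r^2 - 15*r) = r - 3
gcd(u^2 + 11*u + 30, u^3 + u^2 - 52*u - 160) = u + 5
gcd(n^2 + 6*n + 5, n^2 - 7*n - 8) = n + 1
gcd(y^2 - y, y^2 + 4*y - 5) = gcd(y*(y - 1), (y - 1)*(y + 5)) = y - 1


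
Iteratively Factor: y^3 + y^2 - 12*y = (y + 4)*(y^2 - 3*y) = (y - 3)*(y + 4)*(y)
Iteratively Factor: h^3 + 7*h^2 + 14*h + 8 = (h + 2)*(h^2 + 5*h + 4) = (h + 1)*(h + 2)*(h + 4)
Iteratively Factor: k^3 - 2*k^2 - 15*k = (k - 5)*(k^2 + 3*k) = k*(k - 5)*(k + 3)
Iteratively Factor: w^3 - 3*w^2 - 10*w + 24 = (w - 2)*(w^2 - w - 12) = (w - 2)*(w + 3)*(w - 4)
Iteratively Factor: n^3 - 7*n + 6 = (n - 1)*(n^2 + n - 6) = (n - 2)*(n - 1)*(n + 3)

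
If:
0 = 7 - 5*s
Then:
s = 7/5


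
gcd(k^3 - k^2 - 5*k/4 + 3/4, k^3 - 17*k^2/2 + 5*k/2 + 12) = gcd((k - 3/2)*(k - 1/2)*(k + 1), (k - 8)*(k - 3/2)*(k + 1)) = k^2 - k/2 - 3/2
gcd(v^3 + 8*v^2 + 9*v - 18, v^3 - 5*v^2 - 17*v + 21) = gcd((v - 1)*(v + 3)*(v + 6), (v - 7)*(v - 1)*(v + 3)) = v^2 + 2*v - 3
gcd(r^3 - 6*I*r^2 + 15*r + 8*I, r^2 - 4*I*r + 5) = r + I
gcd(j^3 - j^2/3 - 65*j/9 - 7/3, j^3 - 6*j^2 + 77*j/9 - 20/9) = 1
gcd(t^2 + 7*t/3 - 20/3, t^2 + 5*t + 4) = t + 4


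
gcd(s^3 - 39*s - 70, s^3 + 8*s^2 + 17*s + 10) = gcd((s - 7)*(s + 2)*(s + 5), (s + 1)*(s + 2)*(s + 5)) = s^2 + 7*s + 10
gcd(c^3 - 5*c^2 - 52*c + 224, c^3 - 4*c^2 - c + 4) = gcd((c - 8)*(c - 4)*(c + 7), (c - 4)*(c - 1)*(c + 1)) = c - 4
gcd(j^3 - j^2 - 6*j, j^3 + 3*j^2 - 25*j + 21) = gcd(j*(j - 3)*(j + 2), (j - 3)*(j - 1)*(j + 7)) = j - 3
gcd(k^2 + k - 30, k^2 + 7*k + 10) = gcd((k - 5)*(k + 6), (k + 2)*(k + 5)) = 1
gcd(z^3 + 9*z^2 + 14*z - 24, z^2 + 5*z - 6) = z^2 + 5*z - 6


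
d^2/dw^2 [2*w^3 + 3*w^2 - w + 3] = 12*w + 6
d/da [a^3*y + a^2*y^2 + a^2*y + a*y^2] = y*(3*a^2 + 2*a*y + 2*a + y)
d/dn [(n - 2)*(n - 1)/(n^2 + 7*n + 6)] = 2*(5*n^2 + 4*n - 16)/(n^4 + 14*n^3 + 61*n^2 + 84*n + 36)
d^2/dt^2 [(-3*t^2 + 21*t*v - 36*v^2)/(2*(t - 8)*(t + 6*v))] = 3*(-(t - 8)^2*(t + 6*v)^2 + (t - 8)^2*(t + 6*v)*(2*t - 7*v) + (t - 8)^2*(-t^2 + 7*t*v - 12*v^2) + (t - 8)*(t + 6*v)^2*(2*t - 7*v) + (t - 8)*(t + 6*v)*(-t^2 + 7*t*v - 12*v^2) + (t + 6*v)^2*(-t^2 + 7*t*v - 12*v^2))/((t - 8)^3*(t + 6*v)^3)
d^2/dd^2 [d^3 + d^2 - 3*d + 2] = 6*d + 2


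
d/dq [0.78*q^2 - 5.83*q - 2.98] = 1.56*q - 5.83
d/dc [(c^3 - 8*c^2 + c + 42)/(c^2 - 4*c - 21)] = (c^2 + 6*c + 3)/(c^2 + 6*c + 9)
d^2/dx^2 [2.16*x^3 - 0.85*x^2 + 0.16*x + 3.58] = 12.96*x - 1.7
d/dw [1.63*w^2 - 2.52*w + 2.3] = 3.26*w - 2.52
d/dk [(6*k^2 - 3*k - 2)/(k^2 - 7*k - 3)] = (-39*k^2 - 32*k - 5)/(k^4 - 14*k^3 + 43*k^2 + 42*k + 9)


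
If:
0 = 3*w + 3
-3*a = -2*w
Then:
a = -2/3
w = -1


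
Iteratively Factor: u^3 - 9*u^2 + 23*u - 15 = (u - 3)*(u^2 - 6*u + 5) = (u - 5)*(u - 3)*(u - 1)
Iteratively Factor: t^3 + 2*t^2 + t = (t + 1)*(t^2 + t) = t*(t + 1)*(t + 1)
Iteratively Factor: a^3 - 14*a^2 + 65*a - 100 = (a - 5)*(a^2 - 9*a + 20) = (a - 5)*(a - 4)*(a - 5)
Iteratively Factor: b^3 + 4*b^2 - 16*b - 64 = (b - 4)*(b^2 + 8*b + 16) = (b - 4)*(b + 4)*(b + 4)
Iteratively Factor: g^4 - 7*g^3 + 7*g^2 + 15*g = (g)*(g^3 - 7*g^2 + 7*g + 15) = g*(g - 5)*(g^2 - 2*g - 3) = g*(g - 5)*(g - 3)*(g + 1)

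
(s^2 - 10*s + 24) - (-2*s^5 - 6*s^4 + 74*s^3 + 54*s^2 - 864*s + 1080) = 2*s^5 + 6*s^4 - 74*s^3 - 53*s^2 + 854*s - 1056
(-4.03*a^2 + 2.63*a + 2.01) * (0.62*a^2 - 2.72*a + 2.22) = -2.4986*a^4 + 12.5922*a^3 - 14.854*a^2 + 0.3714*a + 4.4622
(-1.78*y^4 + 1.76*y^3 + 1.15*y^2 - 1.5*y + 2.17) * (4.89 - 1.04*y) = 1.8512*y^5 - 10.5346*y^4 + 7.4104*y^3 + 7.1835*y^2 - 9.5918*y + 10.6113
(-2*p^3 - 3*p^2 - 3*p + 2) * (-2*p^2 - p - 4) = 4*p^5 + 8*p^4 + 17*p^3 + 11*p^2 + 10*p - 8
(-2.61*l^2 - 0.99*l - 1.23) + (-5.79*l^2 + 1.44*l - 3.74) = -8.4*l^2 + 0.45*l - 4.97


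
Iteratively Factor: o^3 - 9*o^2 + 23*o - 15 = (o - 5)*(o^2 - 4*o + 3) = (o - 5)*(o - 3)*(o - 1)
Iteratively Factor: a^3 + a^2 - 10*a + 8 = (a - 1)*(a^2 + 2*a - 8) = (a - 1)*(a + 4)*(a - 2)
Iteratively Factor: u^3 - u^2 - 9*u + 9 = (u - 1)*(u^2 - 9) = (u - 1)*(u + 3)*(u - 3)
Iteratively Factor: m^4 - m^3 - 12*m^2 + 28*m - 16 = (m + 4)*(m^3 - 5*m^2 + 8*m - 4) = (m - 2)*(m + 4)*(m^2 - 3*m + 2) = (m - 2)^2*(m + 4)*(m - 1)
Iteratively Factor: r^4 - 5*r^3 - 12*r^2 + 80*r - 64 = (r - 4)*(r^3 - r^2 - 16*r + 16) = (r - 4)*(r - 1)*(r^2 - 16) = (r - 4)^2*(r - 1)*(r + 4)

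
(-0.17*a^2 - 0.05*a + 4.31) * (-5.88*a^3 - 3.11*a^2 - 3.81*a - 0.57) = 0.9996*a^5 + 0.8227*a^4 - 24.5396*a^3 - 13.1167*a^2 - 16.3926*a - 2.4567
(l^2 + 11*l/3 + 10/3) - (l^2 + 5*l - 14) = 52/3 - 4*l/3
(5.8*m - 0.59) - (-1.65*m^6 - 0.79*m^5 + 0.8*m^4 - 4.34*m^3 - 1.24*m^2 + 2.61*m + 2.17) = 1.65*m^6 + 0.79*m^5 - 0.8*m^4 + 4.34*m^3 + 1.24*m^2 + 3.19*m - 2.76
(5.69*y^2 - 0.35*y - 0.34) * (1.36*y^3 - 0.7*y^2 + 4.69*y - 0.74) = 7.7384*y^5 - 4.459*y^4 + 26.4687*y^3 - 5.6141*y^2 - 1.3356*y + 0.2516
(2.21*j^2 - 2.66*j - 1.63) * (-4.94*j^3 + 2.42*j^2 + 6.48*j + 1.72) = -10.9174*j^5 + 18.4886*j^4 + 15.9358*j^3 - 17.3802*j^2 - 15.1376*j - 2.8036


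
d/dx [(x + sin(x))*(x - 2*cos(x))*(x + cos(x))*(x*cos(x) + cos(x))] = -(x + 1)*(x + sin(x))*(x - 2*cos(x))*(sin(x) - 1)*cos(x) + (x + 1)*(x + sin(x))*(x + cos(x))*(2*sin(x) + 1)*cos(x) + (x + 1)*(x - 2*cos(x))*(x + cos(x))*(cos(x) + 1)*cos(x) - (x + sin(x))*(x - 2*cos(x))*(x + cos(x))*(x*sin(x) - sqrt(2)*cos(x + pi/4))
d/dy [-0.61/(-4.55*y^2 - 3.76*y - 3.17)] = (-5.551*y - 2.2936)/(4.55*y^2 + 3.76*y + 3.17)^2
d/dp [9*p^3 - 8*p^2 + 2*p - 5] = 27*p^2 - 16*p + 2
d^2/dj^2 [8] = 0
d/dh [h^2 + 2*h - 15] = 2*h + 2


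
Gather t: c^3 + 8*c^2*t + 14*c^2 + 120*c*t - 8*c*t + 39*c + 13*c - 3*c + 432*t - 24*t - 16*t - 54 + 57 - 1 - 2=c^3 + 14*c^2 + 49*c + t*(8*c^2 + 112*c + 392)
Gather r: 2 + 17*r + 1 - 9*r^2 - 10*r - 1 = -9*r^2 + 7*r + 2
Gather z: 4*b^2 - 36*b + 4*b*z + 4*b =4*b^2 + 4*b*z - 32*b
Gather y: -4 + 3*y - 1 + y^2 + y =y^2 + 4*y - 5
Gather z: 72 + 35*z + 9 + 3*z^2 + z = 3*z^2 + 36*z + 81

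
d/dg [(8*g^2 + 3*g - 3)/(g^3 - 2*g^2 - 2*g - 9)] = (-8*g^4 - 6*g^3 - g^2 - 156*g - 33)/(g^6 - 4*g^5 - 10*g^3 + 40*g^2 + 36*g + 81)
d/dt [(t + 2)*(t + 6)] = 2*t + 8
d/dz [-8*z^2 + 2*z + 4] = 2 - 16*z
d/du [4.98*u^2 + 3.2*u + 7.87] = 9.96*u + 3.2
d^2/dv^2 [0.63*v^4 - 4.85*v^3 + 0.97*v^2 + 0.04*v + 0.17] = 7.56*v^2 - 29.1*v + 1.94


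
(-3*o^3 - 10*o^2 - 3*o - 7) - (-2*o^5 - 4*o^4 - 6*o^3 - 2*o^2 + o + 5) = 2*o^5 + 4*o^4 + 3*o^3 - 8*o^2 - 4*o - 12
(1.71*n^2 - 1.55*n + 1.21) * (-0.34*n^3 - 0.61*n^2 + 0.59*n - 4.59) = -0.5814*n^5 - 0.5161*n^4 + 1.543*n^3 - 9.5015*n^2 + 7.8284*n - 5.5539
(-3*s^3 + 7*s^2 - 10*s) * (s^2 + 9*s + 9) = -3*s^5 - 20*s^4 + 26*s^3 - 27*s^2 - 90*s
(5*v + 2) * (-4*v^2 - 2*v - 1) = -20*v^3 - 18*v^2 - 9*v - 2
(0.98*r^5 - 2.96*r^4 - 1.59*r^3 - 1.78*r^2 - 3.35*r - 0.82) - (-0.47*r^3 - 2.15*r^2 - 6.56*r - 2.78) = 0.98*r^5 - 2.96*r^4 - 1.12*r^3 + 0.37*r^2 + 3.21*r + 1.96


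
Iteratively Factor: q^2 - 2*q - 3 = (q - 3)*(q + 1)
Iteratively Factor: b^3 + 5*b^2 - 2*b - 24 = (b + 3)*(b^2 + 2*b - 8) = (b - 2)*(b + 3)*(b + 4)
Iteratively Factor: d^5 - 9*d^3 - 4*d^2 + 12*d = (d + 2)*(d^4 - 2*d^3 - 5*d^2 + 6*d) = (d - 1)*(d + 2)*(d^3 - d^2 - 6*d) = (d - 3)*(d - 1)*(d + 2)*(d^2 + 2*d) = (d - 3)*(d - 1)*(d + 2)^2*(d)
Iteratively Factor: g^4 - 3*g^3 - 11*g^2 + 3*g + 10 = (g - 5)*(g^3 + 2*g^2 - g - 2) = (g - 5)*(g - 1)*(g^2 + 3*g + 2) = (g - 5)*(g - 1)*(g + 1)*(g + 2)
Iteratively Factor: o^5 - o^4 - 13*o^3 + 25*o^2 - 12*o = (o - 1)*(o^4 - 13*o^2 + 12*o) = o*(o - 1)*(o^3 - 13*o + 12) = o*(o - 1)*(o + 4)*(o^2 - 4*o + 3) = o*(o - 1)^2*(o + 4)*(o - 3)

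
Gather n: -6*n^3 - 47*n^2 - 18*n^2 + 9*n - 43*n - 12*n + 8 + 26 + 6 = -6*n^3 - 65*n^2 - 46*n + 40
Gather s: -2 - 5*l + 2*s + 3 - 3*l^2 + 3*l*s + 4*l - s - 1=-3*l^2 - l + s*(3*l + 1)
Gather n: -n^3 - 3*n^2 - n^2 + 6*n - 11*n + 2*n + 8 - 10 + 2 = -n^3 - 4*n^2 - 3*n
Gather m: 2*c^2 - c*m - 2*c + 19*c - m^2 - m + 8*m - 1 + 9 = 2*c^2 + 17*c - m^2 + m*(7 - c) + 8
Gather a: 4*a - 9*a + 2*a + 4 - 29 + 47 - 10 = 12 - 3*a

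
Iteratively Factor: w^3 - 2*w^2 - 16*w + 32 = (w + 4)*(w^2 - 6*w + 8) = (w - 2)*(w + 4)*(w - 4)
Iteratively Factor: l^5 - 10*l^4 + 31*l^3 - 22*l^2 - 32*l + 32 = (l - 2)*(l^4 - 8*l^3 + 15*l^2 + 8*l - 16) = (l - 4)*(l - 2)*(l^3 - 4*l^2 - l + 4) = (l - 4)*(l - 2)*(l + 1)*(l^2 - 5*l + 4) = (l - 4)*(l - 2)*(l - 1)*(l + 1)*(l - 4)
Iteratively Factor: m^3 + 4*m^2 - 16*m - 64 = (m + 4)*(m^2 - 16) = (m - 4)*(m + 4)*(m + 4)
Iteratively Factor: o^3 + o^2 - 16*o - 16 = (o + 4)*(o^2 - 3*o - 4) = (o - 4)*(o + 4)*(o + 1)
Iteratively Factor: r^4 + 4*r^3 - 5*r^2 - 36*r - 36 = (r - 3)*(r^3 + 7*r^2 + 16*r + 12) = (r - 3)*(r + 2)*(r^2 + 5*r + 6) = (r - 3)*(r + 2)^2*(r + 3)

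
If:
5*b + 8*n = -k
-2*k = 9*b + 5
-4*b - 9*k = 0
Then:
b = -45/73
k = 20/73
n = 205/584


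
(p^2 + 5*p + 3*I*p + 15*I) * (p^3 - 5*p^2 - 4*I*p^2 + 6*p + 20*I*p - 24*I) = p^5 - I*p^4 - 7*p^3 + 30*p^2 + 19*I*p^2 - 228*p - 30*I*p + 360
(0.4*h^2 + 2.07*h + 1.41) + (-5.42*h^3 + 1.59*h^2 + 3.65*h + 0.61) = -5.42*h^3 + 1.99*h^2 + 5.72*h + 2.02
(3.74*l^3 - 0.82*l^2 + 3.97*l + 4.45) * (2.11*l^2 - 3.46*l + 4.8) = 7.8914*l^5 - 14.6706*l^4 + 29.1659*l^3 - 8.2827*l^2 + 3.659*l + 21.36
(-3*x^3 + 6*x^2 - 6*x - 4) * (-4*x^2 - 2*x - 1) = 12*x^5 - 18*x^4 + 15*x^3 + 22*x^2 + 14*x + 4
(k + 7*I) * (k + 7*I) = k^2 + 14*I*k - 49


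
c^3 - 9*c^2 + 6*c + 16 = (c - 8)*(c - 2)*(c + 1)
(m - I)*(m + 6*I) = m^2 + 5*I*m + 6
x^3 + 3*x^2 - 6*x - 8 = (x - 2)*(x + 1)*(x + 4)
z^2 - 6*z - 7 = (z - 7)*(z + 1)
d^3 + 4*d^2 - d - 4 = (d - 1)*(d + 1)*(d + 4)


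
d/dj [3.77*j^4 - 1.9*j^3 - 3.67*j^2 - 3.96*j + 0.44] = 15.08*j^3 - 5.7*j^2 - 7.34*j - 3.96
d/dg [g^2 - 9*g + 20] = 2*g - 9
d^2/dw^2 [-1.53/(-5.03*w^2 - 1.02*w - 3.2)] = (-77.420754*w^2 - 15.699636*w + 1.53*(10.06*w + 1.02)*(20.12*w + 2.04) - 49.25376)/(5.03*w^2 + 1.02*w + 3.2)^3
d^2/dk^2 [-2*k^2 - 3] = -4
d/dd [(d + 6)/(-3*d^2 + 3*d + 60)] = (-d^2 + d + (d + 6)*(2*d - 1) + 20)/(3*(-d^2 + d + 20)^2)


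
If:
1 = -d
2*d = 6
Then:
No Solution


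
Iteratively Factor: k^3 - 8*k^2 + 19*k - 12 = (k - 4)*(k^2 - 4*k + 3) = (k - 4)*(k - 1)*(k - 3)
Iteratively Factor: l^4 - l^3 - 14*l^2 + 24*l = (l - 3)*(l^3 + 2*l^2 - 8*l) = (l - 3)*(l - 2)*(l^2 + 4*l) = (l - 3)*(l - 2)*(l + 4)*(l)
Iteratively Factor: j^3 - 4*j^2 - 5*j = (j + 1)*(j^2 - 5*j) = j*(j + 1)*(j - 5)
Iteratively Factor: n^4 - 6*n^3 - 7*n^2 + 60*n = (n - 5)*(n^3 - n^2 - 12*n) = (n - 5)*(n + 3)*(n^2 - 4*n) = n*(n - 5)*(n + 3)*(n - 4)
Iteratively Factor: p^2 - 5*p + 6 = (p - 3)*(p - 2)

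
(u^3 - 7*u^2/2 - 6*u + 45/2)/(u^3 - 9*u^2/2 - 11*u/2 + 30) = (u - 3)/(u - 4)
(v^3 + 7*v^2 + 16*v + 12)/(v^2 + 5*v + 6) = v + 2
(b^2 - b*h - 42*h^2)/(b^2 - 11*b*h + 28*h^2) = (b + 6*h)/(b - 4*h)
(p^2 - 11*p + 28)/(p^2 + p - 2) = (p^2 - 11*p + 28)/(p^2 + p - 2)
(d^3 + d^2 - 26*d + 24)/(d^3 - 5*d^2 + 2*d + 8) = (d^2 + 5*d - 6)/(d^2 - d - 2)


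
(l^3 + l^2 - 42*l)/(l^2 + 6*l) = (l^2 + l - 42)/(l + 6)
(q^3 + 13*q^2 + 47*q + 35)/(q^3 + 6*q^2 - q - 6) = (q^2 + 12*q + 35)/(q^2 + 5*q - 6)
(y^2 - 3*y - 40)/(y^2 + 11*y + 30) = (y - 8)/(y + 6)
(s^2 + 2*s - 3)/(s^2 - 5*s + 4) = (s + 3)/(s - 4)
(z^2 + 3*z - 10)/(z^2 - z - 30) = (z - 2)/(z - 6)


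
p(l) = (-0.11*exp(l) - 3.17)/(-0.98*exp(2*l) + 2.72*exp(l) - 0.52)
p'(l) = (-0.11*exp(l) - 3.17)*(1.96*exp(2*l) - 2.72*exp(l))/(-0.98*exp(2*l) + 2.72*exp(l) - 0.52)^2 - 0.11*exp(l)/(-0.98*exp(2*l) + 2.72*exp(l) - 0.52)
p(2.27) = 0.06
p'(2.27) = -0.14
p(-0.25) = -3.24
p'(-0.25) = 2.92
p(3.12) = 0.01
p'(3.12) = -0.02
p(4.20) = 0.00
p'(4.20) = -0.00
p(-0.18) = -3.05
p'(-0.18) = 2.50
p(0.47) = -2.53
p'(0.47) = -1.40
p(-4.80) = 6.37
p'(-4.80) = 0.29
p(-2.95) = 8.35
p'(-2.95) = 3.02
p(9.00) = 0.00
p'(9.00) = 0.00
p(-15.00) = 6.10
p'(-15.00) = 0.00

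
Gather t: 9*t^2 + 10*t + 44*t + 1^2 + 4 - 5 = 9*t^2 + 54*t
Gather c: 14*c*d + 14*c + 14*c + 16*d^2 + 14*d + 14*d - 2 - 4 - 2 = c*(14*d + 28) + 16*d^2 + 28*d - 8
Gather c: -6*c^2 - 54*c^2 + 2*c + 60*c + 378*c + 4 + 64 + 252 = -60*c^2 + 440*c + 320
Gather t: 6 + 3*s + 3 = 3*s + 9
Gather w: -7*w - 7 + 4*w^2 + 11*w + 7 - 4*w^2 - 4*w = 0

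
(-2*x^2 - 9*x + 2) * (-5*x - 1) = 10*x^3 + 47*x^2 - x - 2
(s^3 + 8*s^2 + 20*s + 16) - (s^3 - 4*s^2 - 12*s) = 12*s^2 + 32*s + 16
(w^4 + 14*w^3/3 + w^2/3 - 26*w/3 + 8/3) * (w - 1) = w^5 + 11*w^4/3 - 13*w^3/3 - 9*w^2 + 34*w/3 - 8/3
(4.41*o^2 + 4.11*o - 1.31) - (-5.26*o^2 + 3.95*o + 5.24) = 9.67*o^2 + 0.16*o - 6.55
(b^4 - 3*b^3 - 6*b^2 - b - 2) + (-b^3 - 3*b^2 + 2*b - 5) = b^4 - 4*b^3 - 9*b^2 + b - 7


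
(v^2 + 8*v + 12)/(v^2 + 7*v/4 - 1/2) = 4*(v + 6)/(4*v - 1)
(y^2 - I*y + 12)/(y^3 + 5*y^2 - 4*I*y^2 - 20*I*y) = (y + 3*I)/(y*(y + 5))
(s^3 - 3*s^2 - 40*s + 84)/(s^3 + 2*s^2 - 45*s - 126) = (s - 2)/(s + 3)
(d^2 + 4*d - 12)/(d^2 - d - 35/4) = 4*(-d^2 - 4*d + 12)/(-4*d^2 + 4*d + 35)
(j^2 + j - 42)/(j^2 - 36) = (j + 7)/(j + 6)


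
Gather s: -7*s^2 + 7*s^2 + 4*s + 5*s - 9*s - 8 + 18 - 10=0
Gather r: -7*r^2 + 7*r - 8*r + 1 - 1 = -7*r^2 - r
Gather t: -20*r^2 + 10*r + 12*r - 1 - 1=-20*r^2 + 22*r - 2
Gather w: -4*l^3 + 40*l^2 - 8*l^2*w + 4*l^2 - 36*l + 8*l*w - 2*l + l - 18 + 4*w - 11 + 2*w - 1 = -4*l^3 + 44*l^2 - 37*l + w*(-8*l^2 + 8*l + 6) - 30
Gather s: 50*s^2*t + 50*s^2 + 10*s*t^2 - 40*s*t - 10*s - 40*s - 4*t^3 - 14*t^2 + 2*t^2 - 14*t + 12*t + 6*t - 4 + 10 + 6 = s^2*(50*t + 50) + s*(10*t^2 - 40*t - 50) - 4*t^3 - 12*t^2 + 4*t + 12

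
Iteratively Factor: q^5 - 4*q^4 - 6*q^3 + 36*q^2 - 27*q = (q)*(q^4 - 4*q^3 - 6*q^2 + 36*q - 27) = q*(q + 3)*(q^3 - 7*q^2 + 15*q - 9) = q*(q - 1)*(q + 3)*(q^2 - 6*q + 9) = q*(q - 3)*(q - 1)*(q + 3)*(q - 3)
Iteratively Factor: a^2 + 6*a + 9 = (a + 3)*(a + 3)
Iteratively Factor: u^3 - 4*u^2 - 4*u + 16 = (u - 4)*(u^2 - 4) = (u - 4)*(u - 2)*(u + 2)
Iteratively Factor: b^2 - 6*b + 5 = (b - 1)*(b - 5)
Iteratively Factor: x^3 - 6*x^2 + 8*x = (x)*(x^2 - 6*x + 8) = x*(x - 2)*(x - 4)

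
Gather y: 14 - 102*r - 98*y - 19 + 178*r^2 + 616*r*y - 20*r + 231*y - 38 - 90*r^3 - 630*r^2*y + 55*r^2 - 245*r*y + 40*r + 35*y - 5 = -90*r^3 + 233*r^2 - 82*r + y*(-630*r^2 + 371*r + 168) - 48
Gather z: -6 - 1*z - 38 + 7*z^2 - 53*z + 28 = 7*z^2 - 54*z - 16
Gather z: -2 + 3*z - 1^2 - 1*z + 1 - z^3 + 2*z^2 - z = -z^3 + 2*z^2 + z - 2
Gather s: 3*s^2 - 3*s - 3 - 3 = 3*s^2 - 3*s - 6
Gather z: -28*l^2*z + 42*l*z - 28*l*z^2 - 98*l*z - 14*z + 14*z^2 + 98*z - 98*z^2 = z^2*(-28*l - 84) + z*(-28*l^2 - 56*l + 84)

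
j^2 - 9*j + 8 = (j - 8)*(j - 1)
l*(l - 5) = l^2 - 5*l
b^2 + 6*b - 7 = (b - 1)*(b + 7)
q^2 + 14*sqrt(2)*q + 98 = (q + 7*sqrt(2))^2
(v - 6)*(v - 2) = v^2 - 8*v + 12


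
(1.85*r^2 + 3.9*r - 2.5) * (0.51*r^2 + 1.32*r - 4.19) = 0.9435*r^4 + 4.431*r^3 - 3.8785*r^2 - 19.641*r + 10.475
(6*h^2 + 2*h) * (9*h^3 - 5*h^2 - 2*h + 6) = 54*h^5 - 12*h^4 - 22*h^3 + 32*h^2 + 12*h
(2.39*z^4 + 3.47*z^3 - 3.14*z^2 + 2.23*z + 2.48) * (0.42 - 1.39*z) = -3.3221*z^5 - 3.8195*z^4 + 5.822*z^3 - 4.4185*z^2 - 2.5106*z + 1.0416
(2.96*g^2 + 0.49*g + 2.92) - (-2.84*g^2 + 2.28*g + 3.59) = 5.8*g^2 - 1.79*g - 0.67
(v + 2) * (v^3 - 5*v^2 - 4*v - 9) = v^4 - 3*v^3 - 14*v^2 - 17*v - 18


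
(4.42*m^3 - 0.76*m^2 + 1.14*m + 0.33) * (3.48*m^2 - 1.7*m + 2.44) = 15.3816*m^5 - 10.1588*m^4 + 16.044*m^3 - 2.644*m^2 + 2.2206*m + 0.8052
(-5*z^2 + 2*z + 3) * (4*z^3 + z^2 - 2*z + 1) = -20*z^5 + 3*z^4 + 24*z^3 - 6*z^2 - 4*z + 3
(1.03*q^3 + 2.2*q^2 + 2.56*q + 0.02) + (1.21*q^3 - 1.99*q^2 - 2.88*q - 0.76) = 2.24*q^3 + 0.21*q^2 - 0.32*q - 0.74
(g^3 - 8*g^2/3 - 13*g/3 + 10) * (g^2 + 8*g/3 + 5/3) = g^5 - 88*g^3/9 - 6*g^2 + 175*g/9 + 50/3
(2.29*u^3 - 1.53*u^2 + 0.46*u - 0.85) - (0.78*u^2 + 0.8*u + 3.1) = 2.29*u^3 - 2.31*u^2 - 0.34*u - 3.95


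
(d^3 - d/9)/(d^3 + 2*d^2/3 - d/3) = (d + 1/3)/(d + 1)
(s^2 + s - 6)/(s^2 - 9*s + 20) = (s^2 + s - 6)/(s^2 - 9*s + 20)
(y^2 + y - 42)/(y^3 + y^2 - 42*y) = 1/y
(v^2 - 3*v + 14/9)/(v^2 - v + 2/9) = (3*v - 7)/(3*v - 1)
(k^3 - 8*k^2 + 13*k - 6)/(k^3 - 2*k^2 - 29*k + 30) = (k - 1)/(k + 5)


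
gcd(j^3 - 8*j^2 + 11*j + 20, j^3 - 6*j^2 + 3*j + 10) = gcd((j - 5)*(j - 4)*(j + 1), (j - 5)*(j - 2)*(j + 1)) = j^2 - 4*j - 5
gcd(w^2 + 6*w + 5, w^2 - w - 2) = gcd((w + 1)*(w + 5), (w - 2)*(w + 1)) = w + 1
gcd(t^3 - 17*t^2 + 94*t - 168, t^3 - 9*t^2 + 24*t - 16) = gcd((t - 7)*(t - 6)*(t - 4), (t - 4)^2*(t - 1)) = t - 4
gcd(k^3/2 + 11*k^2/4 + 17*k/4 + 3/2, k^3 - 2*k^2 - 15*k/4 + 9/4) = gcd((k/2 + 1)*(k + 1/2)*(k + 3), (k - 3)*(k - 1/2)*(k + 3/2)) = 1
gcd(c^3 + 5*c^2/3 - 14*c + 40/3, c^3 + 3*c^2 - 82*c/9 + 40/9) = c^2 + 11*c/3 - 20/3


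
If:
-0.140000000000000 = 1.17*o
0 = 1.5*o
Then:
No Solution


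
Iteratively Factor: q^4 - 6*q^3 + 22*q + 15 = (q + 1)*(q^3 - 7*q^2 + 7*q + 15) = (q - 5)*(q + 1)*(q^2 - 2*q - 3) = (q - 5)*(q - 3)*(q + 1)*(q + 1)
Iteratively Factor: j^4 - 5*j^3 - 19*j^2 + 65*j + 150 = (j + 3)*(j^3 - 8*j^2 + 5*j + 50) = (j + 2)*(j + 3)*(j^2 - 10*j + 25) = (j - 5)*(j + 2)*(j + 3)*(j - 5)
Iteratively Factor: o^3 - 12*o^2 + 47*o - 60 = (o - 3)*(o^2 - 9*o + 20) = (o - 4)*(o - 3)*(o - 5)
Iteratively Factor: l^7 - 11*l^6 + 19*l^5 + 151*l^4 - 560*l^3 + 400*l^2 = (l - 5)*(l^6 - 6*l^5 - 11*l^4 + 96*l^3 - 80*l^2) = (l - 5)*(l + 4)*(l^5 - 10*l^4 + 29*l^3 - 20*l^2) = (l - 5)*(l - 4)*(l + 4)*(l^4 - 6*l^3 + 5*l^2) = (l - 5)*(l - 4)*(l - 1)*(l + 4)*(l^3 - 5*l^2) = (l - 5)^2*(l - 4)*(l - 1)*(l + 4)*(l^2) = l*(l - 5)^2*(l - 4)*(l - 1)*(l + 4)*(l)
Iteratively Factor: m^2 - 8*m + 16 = (m - 4)*(m - 4)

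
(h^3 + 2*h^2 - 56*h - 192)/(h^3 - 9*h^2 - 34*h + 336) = (h + 4)/(h - 7)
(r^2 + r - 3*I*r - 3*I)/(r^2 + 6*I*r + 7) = (r^2 + r - 3*I*r - 3*I)/(r^2 + 6*I*r + 7)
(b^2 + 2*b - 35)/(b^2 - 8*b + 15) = (b + 7)/(b - 3)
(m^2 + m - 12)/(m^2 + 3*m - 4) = (m - 3)/(m - 1)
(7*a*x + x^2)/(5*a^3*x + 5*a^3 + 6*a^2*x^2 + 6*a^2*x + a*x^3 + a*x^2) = x*(7*a + x)/(a*(5*a^2*x + 5*a^2 + 6*a*x^2 + 6*a*x + x^3 + x^2))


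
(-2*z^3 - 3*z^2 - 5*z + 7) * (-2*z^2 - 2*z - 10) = 4*z^5 + 10*z^4 + 36*z^3 + 26*z^2 + 36*z - 70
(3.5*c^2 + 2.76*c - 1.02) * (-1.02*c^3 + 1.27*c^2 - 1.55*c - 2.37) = -3.57*c^5 + 1.6298*c^4 - 0.8794*c^3 - 13.8684*c^2 - 4.9602*c + 2.4174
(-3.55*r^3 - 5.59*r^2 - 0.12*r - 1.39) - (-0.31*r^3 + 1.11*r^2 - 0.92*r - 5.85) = -3.24*r^3 - 6.7*r^2 + 0.8*r + 4.46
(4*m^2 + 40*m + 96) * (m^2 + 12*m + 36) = 4*m^4 + 88*m^3 + 720*m^2 + 2592*m + 3456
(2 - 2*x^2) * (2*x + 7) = -4*x^3 - 14*x^2 + 4*x + 14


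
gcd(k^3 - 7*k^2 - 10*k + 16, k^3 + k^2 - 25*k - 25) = 1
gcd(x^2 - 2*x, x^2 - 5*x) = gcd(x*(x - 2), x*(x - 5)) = x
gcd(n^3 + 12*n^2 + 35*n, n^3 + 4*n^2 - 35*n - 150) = n + 5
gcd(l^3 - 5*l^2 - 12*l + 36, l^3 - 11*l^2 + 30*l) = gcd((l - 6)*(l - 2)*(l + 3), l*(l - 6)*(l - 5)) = l - 6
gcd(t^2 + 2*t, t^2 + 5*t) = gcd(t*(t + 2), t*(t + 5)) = t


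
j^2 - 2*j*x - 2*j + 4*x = (j - 2)*(j - 2*x)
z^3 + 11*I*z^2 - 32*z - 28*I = (z + 2*I)^2*(z + 7*I)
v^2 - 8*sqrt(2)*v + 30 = (v - 5*sqrt(2))*(v - 3*sqrt(2))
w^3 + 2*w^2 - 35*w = w*(w - 5)*(w + 7)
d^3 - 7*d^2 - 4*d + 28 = (d - 7)*(d - 2)*(d + 2)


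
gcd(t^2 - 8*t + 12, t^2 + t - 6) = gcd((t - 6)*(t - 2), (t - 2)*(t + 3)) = t - 2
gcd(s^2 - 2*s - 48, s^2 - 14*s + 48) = s - 8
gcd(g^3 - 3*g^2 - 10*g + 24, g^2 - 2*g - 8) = g - 4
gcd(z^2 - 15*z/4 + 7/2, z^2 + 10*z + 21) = 1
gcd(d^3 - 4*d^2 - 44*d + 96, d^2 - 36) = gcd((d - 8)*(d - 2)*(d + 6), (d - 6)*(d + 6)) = d + 6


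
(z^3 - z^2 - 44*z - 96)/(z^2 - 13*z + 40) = (z^2 + 7*z + 12)/(z - 5)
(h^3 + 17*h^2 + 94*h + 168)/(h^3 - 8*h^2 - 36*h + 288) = (h^2 + 11*h + 28)/(h^2 - 14*h + 48)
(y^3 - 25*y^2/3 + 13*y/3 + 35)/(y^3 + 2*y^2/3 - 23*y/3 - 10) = (y - 7)/(y + 2)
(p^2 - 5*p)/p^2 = (p - 5)/p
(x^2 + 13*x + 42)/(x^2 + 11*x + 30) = (x + 7)/(x + 5)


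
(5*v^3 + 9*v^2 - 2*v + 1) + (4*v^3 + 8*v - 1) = 9*v^3 + 9*v^2 + 6*v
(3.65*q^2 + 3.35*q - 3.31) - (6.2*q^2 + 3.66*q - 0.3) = -2.55*q^2 - 0.31*q - 3.01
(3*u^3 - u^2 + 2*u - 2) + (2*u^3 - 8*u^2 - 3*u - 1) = 5*u^3 - 9*u^2 - u - 3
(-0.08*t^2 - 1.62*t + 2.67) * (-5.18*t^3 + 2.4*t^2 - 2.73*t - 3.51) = 0.4144*t^5 + 8.1996*t^4 - 17.5002*t^3 + 11.1114*t^2 - 1.6029*t - 9.3717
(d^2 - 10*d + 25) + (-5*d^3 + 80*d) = -5*d^3 + d^2 + 70*d + 25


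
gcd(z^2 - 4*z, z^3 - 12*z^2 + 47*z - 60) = z - 4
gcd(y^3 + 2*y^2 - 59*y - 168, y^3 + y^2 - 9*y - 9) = y + 3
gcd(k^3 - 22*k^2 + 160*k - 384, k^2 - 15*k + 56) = k - 8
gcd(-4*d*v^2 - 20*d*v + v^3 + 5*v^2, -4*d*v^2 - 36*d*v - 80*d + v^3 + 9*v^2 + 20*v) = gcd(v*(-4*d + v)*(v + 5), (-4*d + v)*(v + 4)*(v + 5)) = -4*d*v - 20*d + v^2 + 5*v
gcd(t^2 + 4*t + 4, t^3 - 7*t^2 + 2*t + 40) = t + 2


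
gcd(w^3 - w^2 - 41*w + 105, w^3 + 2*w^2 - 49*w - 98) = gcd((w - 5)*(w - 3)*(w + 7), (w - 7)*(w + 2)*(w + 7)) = w + 7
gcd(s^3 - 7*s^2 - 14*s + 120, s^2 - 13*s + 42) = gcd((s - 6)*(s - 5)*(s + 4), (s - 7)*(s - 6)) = s - 6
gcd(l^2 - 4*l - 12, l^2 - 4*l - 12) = l^2 - 4*l - 12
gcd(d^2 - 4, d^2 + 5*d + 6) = d + 2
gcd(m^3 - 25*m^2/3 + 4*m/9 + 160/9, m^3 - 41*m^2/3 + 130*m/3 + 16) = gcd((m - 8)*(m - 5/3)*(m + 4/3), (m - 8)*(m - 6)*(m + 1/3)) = m - 8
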